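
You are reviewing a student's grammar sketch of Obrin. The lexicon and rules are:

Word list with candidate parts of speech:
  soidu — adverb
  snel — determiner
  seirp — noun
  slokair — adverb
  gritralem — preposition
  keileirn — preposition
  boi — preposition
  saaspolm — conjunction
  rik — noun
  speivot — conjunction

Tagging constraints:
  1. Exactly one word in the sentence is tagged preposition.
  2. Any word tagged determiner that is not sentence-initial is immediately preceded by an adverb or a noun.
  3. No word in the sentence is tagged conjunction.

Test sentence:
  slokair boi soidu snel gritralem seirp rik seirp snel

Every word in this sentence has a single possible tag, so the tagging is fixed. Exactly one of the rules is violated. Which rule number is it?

1

Fixed tagging: adverb preposition adverb determiner preposition noun noun noun determiner.
Rule check: R1 fails, R2 ok, R3 ok.
Only rule 1 fails.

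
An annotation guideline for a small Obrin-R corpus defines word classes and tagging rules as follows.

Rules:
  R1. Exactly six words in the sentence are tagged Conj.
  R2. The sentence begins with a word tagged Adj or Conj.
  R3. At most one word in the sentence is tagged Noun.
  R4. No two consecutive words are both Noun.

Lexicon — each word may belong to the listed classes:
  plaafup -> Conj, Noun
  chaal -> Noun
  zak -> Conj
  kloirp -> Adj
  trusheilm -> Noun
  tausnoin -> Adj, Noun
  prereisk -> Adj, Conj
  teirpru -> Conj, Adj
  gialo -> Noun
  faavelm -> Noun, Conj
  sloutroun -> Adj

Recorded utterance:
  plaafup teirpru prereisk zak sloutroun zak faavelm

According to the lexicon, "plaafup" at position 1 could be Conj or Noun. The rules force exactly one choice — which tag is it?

Conj

Candidates per position — 1:plaafup {Conj,Noun}; 2:teirpru {Conj,Adj}; 3:prereisk {Adj,Conj}; 4:zak {Conj}; 5:sloutroun {Adj}; 6:zak {Conj}; 7:faavelm {Noun,Conj}.
Word 1 cannot be Noun — rule 1 would then fail for every completion. It is Conj.
Word 2 cannot be Adj — rule 1 would then fail for every completion. It is Conj.
Word 3 cannot be Adj — rule 1 would then fail for every completion. It is Conj.
Word 7 cannot be Noun — rule 1 would then fail for every completion. It is Conj.
The only consistent sequence is: Conj Conj Conj Conj Adj Conj Conj.
Rule-by-rule: rule 1 satisfied; rule 2 satisfied; rule 3 satisfied; rule 4 satisfied.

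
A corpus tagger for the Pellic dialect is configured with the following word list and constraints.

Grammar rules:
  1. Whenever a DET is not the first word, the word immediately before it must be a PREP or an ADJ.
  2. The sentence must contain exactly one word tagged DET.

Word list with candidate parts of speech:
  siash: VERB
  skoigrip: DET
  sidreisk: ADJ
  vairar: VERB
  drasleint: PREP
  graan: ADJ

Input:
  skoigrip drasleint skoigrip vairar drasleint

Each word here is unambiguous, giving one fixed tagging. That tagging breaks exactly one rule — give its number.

Fixed tagging: DET PREP DET VERB PREP.
Rule check: R1 pass, R2 fail.
Only rule 2 fails.

2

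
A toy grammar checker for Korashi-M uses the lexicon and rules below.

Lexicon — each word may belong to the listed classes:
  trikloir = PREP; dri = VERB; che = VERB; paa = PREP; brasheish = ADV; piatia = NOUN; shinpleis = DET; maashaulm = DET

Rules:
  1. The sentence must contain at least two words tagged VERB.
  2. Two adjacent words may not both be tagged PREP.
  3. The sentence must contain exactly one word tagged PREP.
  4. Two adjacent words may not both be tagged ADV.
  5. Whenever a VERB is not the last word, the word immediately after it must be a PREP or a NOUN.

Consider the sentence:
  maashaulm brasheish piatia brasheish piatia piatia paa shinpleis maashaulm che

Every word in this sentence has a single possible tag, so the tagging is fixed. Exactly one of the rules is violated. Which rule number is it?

Fixed tagging: DET ADV NOUN ADV NOUN NOUN PREP DET DET VERB.
Applying the rules: R1 fails, R2 ok, R3 ok, R4 ok, R5 ok.
Only rule 1 fails.

1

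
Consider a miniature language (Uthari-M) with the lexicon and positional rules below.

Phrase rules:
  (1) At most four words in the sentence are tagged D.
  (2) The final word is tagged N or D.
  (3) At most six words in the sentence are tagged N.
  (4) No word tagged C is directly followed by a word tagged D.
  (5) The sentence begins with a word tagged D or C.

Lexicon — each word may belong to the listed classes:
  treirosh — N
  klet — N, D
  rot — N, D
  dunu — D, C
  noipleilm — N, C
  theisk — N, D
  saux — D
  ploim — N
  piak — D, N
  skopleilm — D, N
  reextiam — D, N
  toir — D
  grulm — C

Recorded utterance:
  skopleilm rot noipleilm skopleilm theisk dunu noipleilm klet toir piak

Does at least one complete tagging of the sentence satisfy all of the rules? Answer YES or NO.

Candidates per position — 1:skopleilm {D,N}; 2:rot {N,D}; 3:noipleilm {N,C}; 4:skopleilm {D,N}; 5:theisk {N,D}; 6:dunu {D,C}; 7:noipleilm {N,C}; 8:klet {N,D}; 9:toir {D}; 10:piak {D,N}.
One satisfying assignment: D N N N N D N D D N.
Rule-by-rule: rule 1 ok; rule 2 ok; rule 3 ok; rule 4 ok; rule 5 ok.

YES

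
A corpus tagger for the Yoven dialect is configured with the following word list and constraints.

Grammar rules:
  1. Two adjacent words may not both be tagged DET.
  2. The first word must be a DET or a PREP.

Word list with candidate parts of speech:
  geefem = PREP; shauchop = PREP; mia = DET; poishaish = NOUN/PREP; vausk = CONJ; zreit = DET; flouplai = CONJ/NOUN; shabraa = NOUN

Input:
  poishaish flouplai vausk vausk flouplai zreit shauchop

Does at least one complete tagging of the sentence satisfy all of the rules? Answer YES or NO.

Candidates per position — 1:poishaish {NOUN,PREP}; 2:flouplai {CONJ,NOUN}; 3:vausk {CONJ}; 4:vausk {CONJ}; 5:flouplai {CONJ,NOUN}; 6:zreit {DET}; 7:shauchop {PREP}.
One satisfying assignment: PREP NOUN CONJ CONJ CONJ DET PREP.
Check: rule 1 ✓; rule 2 ✓.

YES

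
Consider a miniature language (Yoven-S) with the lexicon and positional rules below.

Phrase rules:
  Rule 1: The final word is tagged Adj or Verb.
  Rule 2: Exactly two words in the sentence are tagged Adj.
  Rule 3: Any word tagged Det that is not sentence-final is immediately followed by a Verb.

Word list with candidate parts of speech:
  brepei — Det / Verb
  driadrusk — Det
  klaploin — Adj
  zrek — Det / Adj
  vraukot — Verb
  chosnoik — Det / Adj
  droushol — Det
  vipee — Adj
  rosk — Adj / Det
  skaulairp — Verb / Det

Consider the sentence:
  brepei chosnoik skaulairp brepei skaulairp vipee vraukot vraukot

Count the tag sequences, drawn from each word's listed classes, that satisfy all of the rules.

3

Candidates per position — 1:brepei {Det,Verb}; 2:chosnoik {Det,Adj}; 3:skaulairp {Verb,Det}; 4:brepei {Det,Verb}; 5:skaulairp {Verb,Det}; 6:vipee {Adj}; 7:vraukot {Verb}; 8:vraukot {Verb}.
There are 32 candidate sequences in total.
The sequences that satisfy every rule: Verb Adj Verb Det Verb Adj Verb Verb; Verb Adj Verb Verb Verb Adj Verb Verb; Verb Adj Det Verb Verb Adj Verb Verb.
Count = 3.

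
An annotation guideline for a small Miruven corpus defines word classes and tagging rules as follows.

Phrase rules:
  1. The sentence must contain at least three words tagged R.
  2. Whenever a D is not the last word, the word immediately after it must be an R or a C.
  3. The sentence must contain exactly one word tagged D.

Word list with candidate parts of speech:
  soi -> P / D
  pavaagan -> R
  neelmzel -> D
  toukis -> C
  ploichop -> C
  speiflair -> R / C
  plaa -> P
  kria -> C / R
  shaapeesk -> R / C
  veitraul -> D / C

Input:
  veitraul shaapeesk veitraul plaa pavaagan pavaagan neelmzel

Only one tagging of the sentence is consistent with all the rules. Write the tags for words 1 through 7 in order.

Candidates per position — 1:veitraul {D,C}; 2:shaapeesk {R,C}; 3:veitraul {D,C}; 4:plaa {P}; 5:pavaagan {R}; 6:pavaagan {R}; 7:neelmzel {D}.
If word 1 were D, no tagging could satisfy rule 3; so word 1 is C.
If word 2 were C, no tagging could satisfy rule 1; so word 2 is R.
If word 3 were D, no tagging could satisfy rule 2; so word 3 is C.
So the tagging must be: C R C P R R D.
Verifying each rule — rule 1 ok; rule 2 ok; rule 3 ok.

C R C P R R D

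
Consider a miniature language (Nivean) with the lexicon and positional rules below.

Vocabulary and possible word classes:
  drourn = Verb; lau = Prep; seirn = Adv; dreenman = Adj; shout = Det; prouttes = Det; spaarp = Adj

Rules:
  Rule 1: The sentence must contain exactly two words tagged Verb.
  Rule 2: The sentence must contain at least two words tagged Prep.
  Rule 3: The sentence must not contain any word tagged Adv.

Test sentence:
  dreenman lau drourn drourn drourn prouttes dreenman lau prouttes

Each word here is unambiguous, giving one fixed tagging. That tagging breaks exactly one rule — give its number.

Fixed tagging: Adj Prep Verb Verb Verb Det Adj Prep Det.
Applying the rules: R1 ✗, R2 ✓, R3 ✓.
Only rule 1 fails.

1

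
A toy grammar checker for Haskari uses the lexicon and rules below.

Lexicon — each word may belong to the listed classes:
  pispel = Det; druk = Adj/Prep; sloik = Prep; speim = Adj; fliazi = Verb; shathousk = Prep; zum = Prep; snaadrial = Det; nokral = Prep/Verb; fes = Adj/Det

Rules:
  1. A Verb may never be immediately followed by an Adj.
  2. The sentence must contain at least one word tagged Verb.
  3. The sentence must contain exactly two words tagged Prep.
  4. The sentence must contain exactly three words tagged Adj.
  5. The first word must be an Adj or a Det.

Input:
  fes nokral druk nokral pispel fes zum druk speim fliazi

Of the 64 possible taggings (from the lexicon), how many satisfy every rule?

3

Candidates per position — 1:fes {Adj,Det}; 2:nokral {Prep,Verb}; 3:druk {Adj,Prep}; 4:nokral {Prep,Verb}; 5:pispel {Det}; 6:fes {Adj,Det}; 7:zum {Prep}; 8:druk {Adj,Prep}; 9:speim {Adj}; 10:fliazi {Verb}.
There are 64 candidate sequences in total.
The sequences that satisfy every rule: Adj Verb Prep Verb Det Det Prep Adj Adj Verb; Det Prep Adj Verb Det Det Prep Adj Adj Verb; Det Verb Prep Verb Det Adj Prep Adj Adj Verb.
Count = 3.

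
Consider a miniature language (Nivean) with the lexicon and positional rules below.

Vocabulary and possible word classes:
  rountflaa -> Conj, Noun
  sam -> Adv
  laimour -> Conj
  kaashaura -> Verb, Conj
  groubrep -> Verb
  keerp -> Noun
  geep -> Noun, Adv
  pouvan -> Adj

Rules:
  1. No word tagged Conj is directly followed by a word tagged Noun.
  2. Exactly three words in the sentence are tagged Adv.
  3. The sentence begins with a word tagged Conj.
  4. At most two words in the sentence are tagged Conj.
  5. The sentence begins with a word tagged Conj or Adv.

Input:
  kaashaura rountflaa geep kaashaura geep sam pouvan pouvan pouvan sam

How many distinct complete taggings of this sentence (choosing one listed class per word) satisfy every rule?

Candidates per position — 1:kaashaura {Verb,Conj}; 2:rountflaa {Conj,Noun}; 3:geep {Noun,Adv}; 4:kaashaura {Verb,Conj}; 5:geep {Noun,Adv}; 6:sam {Adv}; 7:pouvan {Adj}; 8:pouvan {Adj}; 9:pouvan {Adj}; 10:sam {Adv}.
There are 32 candidate sequences in total.
The sequences that satisfy every rule: Conj Conj Adv Verb Noun Adv Adj Adj Adj Adv.
Count = 1.

1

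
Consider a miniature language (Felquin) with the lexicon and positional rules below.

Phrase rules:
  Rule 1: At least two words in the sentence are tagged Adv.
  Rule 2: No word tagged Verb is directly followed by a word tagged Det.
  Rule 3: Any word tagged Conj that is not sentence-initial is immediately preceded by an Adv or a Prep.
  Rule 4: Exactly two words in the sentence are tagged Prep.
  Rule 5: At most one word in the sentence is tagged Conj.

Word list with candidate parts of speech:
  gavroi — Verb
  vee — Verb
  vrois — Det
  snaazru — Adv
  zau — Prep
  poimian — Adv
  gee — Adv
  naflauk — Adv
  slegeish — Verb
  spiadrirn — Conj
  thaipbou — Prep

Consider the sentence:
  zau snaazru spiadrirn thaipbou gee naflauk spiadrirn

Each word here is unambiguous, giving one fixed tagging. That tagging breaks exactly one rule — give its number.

Fixed tagging: Prep Adv Conj Prep Adv Adv Conj.
Applying the rules: R1 holds, R2 holds, R3 holds, R4 holds, R5 violated.
Only rule 5 fails.

5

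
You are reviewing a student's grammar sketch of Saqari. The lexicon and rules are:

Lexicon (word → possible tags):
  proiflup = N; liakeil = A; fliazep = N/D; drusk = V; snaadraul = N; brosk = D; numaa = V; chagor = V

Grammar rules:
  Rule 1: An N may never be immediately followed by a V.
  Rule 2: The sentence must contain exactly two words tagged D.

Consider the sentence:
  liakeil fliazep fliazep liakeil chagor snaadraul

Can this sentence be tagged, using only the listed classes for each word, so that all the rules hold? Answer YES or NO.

YES

Candidates per position — 1:liakeil {A}; 2:fliazep {N,D}; 3:fliazep {N,D}; 4:liakeil {A}; 5:chagor {V}; 6:snaadraul {N}.
One satisfying assignment: A D D A V N.
Check: rule 1 ok; rule 2 ok.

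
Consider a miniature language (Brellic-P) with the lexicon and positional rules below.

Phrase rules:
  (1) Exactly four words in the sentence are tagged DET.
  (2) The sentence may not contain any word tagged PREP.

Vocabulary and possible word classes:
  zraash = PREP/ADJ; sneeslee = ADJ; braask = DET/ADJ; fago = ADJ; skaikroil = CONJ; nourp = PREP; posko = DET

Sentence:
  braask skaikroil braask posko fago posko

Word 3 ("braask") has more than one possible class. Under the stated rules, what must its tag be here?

Candidates per position — 1:braask {DET,ADJ}; 2:skaikroil {CONJ}; 3:braask {DET,ADJ}; 4:posko {DET}; 5:fago {ADJ}; 6:posko {DET}.
At position 1, choosing ADJ makes rule 1 impossible to satisfy; hence DET.
At position 3, choosing ADJ makes rule 1 impossible to satisfy; hence DET.
The only consistent sequence is: DET CONJ DET DET ADJ DET.
Checking: rule 1 holds; rule 2 holds.

DET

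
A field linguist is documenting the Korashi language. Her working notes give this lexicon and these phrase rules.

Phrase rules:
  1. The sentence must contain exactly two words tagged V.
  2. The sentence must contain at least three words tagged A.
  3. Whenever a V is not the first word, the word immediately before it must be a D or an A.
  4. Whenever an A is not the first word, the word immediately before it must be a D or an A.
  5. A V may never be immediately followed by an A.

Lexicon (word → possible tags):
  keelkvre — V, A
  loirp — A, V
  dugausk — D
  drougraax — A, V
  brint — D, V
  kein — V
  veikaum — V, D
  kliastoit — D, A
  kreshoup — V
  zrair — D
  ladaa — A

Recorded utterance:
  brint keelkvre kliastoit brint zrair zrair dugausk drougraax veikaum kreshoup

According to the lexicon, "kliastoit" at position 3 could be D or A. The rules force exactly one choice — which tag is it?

A

Candidates per position — 1:brint {D,V}; 2:keelkvre {V,A}; 3:kliastoit {D,A}; 4:brint {D,V}; 5:zrair {D}; 6:zrair {D}; 7:dugausk {D}; 8:drougraax {A,V}; 9:veikaum {V,D}; 10:kreshoup {V}.
At position 2, choosing V makes rule 2 impossible to satisfy; hence A.
At position 3, choosing D makes rule 2 impossible to satisfy; hence A.
At position 8, choosing V makes rule 2 impossible to satisfy; hence A.
At position 9, choosing V makes rule 3 impossible to satisfy; hence D.
At position 1, choosing V makes rule 4 impossible to satisfy; hence D.
At position 4, choosing D makes rule 1 impossible to satisfy; hence V.
That leaves exactly one tagging: D A A V D D D A D V.
Rule-by-rule: rule 1 ✓; rule 2 ✓; rule 3 ✓; rule 4 ✓; rule 5 ✓.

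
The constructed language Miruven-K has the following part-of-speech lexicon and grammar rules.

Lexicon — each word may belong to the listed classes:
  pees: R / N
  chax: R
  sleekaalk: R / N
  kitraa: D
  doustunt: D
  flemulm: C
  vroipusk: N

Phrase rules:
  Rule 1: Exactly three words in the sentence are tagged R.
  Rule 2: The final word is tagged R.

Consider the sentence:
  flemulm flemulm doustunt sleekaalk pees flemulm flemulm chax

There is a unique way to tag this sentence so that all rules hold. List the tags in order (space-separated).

Candidates per position — 1:flemulm {C}; 2:flemulm {C}; 3:doustunt {D}; 4:sleekaalk {R,N}; 5:pees {R,N}; 6:flemulm {C}; 7:flemulm {C}; 8:chax {R}.
Position 4: N is ruled out by rule 1; that leaves R.
Position 5: N is ruled out by rule 1; that leaves R.
The unique satisfying tagging is: C C D R R C C R.
Checking: rule 1 ok; rule 2 ok.

C C D R R C C R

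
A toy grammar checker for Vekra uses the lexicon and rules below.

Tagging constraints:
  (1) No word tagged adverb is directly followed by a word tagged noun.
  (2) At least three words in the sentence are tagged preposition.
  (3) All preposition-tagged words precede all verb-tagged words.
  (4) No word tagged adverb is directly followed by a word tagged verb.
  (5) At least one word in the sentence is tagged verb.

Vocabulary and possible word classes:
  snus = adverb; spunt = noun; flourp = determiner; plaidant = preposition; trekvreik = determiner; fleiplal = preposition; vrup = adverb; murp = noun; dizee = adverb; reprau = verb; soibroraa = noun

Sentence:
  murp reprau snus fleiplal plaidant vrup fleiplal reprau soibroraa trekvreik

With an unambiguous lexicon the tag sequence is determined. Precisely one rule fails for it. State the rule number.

Fixed tagging: noun verb adverb preposition preposition adverb preposition verb noun determiner.
Checking each rule: R1 ok, R2 ok, R3 fails, R4 ok, R5 ok.
Only rule 3 fails.

3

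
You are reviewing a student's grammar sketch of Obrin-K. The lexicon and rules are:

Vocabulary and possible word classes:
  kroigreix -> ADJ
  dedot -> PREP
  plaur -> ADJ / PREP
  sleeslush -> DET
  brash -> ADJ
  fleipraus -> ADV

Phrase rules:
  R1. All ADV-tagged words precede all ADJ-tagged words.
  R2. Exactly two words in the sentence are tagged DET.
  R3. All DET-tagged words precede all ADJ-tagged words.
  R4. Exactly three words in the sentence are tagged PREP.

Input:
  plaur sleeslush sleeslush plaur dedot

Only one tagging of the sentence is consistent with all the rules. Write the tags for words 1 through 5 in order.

PREP DET DET PREP PREP

Candidates per position — 1:plaur {ADJ,PREP}; 2:sleeslush {DET}; 3:sleeslush {DET}; 4:plaur {ADJ,PREP}; 5:dedot {PREP}.
If word 1 were ADJ, no tagging could satisfy rule 3; so word 1 is PREP.
If word 4 were ADJ, no tagging could satisfy rule 4; so word 4 is PREP.
So the tagging must be: PREP DET DET PREP PREP.
Check: rule 1 ok; rule 2 ok; rule 3 ok; rule 4 ok.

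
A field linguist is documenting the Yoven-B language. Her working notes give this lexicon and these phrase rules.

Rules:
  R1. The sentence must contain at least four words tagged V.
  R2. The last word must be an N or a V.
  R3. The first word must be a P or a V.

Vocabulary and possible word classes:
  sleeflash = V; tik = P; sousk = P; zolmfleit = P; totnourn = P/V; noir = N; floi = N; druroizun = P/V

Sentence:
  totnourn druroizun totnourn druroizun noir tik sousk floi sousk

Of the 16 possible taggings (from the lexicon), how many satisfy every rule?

0

Candidates per position — 1:totnourn {P,V}; 2:druroizun {P,V}; 3:totnourn {P,V}; 4:druroizun {P,V}; 5:noir {N}; 6:tik {P}; 7:sousk {P}; 8:floi {N}; 9:sousk {P}.
There are 16 candidate sequences in total.
Rule 2 cannot be satisfied by any choice of tags from the lexicon.
So there is no consistent tagging.
Count = 0.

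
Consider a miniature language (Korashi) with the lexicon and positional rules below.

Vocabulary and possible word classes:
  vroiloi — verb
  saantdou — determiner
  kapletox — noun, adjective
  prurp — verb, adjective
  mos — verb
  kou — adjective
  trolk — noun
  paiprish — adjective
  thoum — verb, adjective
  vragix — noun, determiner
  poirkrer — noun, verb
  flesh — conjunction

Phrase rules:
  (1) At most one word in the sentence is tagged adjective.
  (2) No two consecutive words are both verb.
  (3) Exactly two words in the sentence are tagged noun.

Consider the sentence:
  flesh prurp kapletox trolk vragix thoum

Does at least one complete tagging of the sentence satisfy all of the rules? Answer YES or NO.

YES

Candidates per position — 1:flesh {conjunction}; 2:prurp {verb,adjective}; 3:kapletox {noun,adjective}; 4:trolk {noun}; 5:vragix {noun,determiner}; 6:thoum {verb,adjective}.
One satisfying assignment: conjunction verb noun noun determiner verb.
Rule-by-rule: rule 1 satisfied; rule 2 satisfied; rule 3 satisfied.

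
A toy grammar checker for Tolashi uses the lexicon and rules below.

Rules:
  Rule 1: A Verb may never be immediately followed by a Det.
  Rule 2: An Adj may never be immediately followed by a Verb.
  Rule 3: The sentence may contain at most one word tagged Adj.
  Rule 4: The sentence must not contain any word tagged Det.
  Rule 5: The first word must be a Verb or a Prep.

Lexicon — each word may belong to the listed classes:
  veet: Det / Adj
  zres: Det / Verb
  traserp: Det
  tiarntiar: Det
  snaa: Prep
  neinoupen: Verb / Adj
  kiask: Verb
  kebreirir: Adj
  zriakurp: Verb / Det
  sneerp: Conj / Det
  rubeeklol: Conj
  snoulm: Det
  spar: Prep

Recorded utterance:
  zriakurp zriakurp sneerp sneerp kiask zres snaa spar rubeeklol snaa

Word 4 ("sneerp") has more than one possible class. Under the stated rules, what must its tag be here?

Conj

Candidates per position — 1:zriakurp {Verb,Det}; 2:zriakurp {Verb,Det}; 3:sneerp {Conj,Det}; 4:sneerp {Conj,Det}; 5:kiask {Verb}; 6:zres {Det,Verb}; 7:snaa {Prep}; 8:spar {Prep}; 9:rubeeklol {Conj}; 10:snaa {Prep}.
At position 1, choosing Det makes rule 4 impossible to satisfy; hence Verb.
At position 2, choosing Det makes rule 1 impossible to satisfy; hence Verb.
At position 3, choosing Det makes rule 1 impossible to satisfy; hence Conj.
At position 4, choosing Det makes rule 4 impossible to satisfy; hence Conj.
At position 6, choosing Det makes rule 1 impossible to satisfy; hence Verb.
The unique satisfying tagging is: Verb Verb Conj Conj Verb Verb Prep Prep Conj Prep.
Check: rule 1 satisfied; rule 2 satisfied; rule 3 satisfied; rule 4 satisfied; rule 5 satisfied.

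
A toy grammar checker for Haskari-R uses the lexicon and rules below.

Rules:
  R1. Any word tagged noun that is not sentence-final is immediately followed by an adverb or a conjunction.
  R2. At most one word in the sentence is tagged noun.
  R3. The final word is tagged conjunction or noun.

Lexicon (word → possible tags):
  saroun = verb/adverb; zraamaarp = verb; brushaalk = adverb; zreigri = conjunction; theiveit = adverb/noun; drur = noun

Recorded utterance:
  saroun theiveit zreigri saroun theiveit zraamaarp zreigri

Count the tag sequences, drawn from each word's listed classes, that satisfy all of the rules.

8

Candidates per position — 1:saroun {verb,adverb}; 2:theiveit {adverb,noun}; 3:zreigri {conjunction}; 4:saroun {verb,adverb}; 5:theiveit {adverb,noun}; 6:zraamaarp {verb}; 7:zreigri {conjunction}.
There are 16 candidate sequences in total.
Checking each against the rules leaves 8 sequences.
Count = 8.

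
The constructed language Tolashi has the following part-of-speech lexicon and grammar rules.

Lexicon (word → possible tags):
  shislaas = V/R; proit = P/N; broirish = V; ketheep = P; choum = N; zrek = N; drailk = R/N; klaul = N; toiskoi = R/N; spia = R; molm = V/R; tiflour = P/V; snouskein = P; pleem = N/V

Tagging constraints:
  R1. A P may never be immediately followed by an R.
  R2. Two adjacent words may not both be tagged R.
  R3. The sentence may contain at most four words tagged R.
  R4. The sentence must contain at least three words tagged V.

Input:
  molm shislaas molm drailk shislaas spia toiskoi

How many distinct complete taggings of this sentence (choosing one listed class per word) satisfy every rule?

Candidates per position — 1:molm {V,R}; 2:shislaas {V,R}; 3:molm {V,R}; 4:drailk {R,N}; 5:shislaas {V,R}; 6:spia {R}; 7:toiskoi {R,N}.
There are 64 candidate sequences in total.
Checking each against the rules leaves 7 sequences.
Count = 7.

7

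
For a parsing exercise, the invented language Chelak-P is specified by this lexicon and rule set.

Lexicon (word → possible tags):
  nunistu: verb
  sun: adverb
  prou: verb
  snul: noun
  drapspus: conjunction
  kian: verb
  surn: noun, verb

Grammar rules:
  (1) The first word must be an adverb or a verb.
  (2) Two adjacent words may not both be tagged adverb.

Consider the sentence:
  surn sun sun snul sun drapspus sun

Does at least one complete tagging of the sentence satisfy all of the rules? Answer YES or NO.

Candidates per position — 1:surn {noun,verb}; 2:sun {adverb}; 3:sun {adverb}; 4:snul {noun}; 5:sun {adverb}; 6:drapspus {conjunction}; 7:sun {adverb}.
Rule 2 cannot be satisfied by any choice of tags from the lexicon.
So there is no consistent tagging.

NO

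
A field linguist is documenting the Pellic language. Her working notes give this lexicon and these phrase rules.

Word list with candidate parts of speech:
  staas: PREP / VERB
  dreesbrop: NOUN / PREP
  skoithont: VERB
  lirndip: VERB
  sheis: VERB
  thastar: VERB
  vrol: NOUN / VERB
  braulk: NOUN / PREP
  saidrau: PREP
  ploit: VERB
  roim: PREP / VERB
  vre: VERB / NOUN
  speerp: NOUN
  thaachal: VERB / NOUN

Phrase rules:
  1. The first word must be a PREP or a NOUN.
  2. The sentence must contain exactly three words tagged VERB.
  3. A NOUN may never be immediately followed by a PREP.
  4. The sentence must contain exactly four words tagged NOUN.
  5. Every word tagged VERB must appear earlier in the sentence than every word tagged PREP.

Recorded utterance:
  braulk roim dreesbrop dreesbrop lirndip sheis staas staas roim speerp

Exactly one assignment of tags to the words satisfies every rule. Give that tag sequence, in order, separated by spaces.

NOUN VERB NOUN NOUN VERB VERB PREP PREP PREP NOUN

Candidates per position — 1:braulk {NOUN,PREP}; 2:roim {PREP,VERB}; 3:dreesbrop {NOUN,PREP}; 4:dreesbrop {NOUN,PREP}; 5:lirndip {VERB}; 6:sheis {VERB}; 7:staas {PREP,VERB}; 8:staas {PREP,VERB}; 9:roim {PREP,VERB}; 10:speerp {NOUN}.
At position 1, choosing PREP makes rule 4 impossible to satisfy; hence NOUN.
At position 2, choosing PREP makes rule 3 impossible to satisfy; hence VERB.
At position 3, choosing PREP makes rule 4 impossible to satisfy; hence NOUN.
At position 4, choosing PREP makes rule 3 impossible to satisfy; hence NOUN.
At position 7, choosing VERB makes rule 2 impossible to satisfy; hence PREP.
At position 8, choosing VERB makes rule 2 impossible to satisfy; hence PREP.
At position 9, choosing VERB makes rule 2 impossible to satisfy; hence PREP.
So the tagging must be: NOUN VERB NOUN NOUN VERB VERB PREP PREP PREP NOUN.
Check: rule 1 ✓; rule 2 ✓; rule 3 ✓; rule 4 ✓; rule 5 ✓.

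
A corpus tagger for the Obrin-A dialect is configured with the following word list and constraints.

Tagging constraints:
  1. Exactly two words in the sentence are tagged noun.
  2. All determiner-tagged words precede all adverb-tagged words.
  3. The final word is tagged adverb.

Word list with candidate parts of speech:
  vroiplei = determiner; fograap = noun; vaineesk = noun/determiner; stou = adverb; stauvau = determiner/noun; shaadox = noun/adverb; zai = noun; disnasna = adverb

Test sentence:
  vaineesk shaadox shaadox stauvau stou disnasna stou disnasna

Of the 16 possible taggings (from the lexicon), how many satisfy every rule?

Candidates per position — 1:vaineesk {noun,determiner}; 2:shaadox {noun,adverb}; 3:shaadox {noun,adverb}; 4:stauvau {determiner,noun}; 5:stou {adverb}; 6:disnasna {adverb}; 7:stou {adverb}; 8:disnasna {adverb}.
There are 16 candidate sequences in total.
The sequences that satisfy every rule: noun adverb adverb noun adverb adverb adverb adverb; determiner noun noun determiner adverb adverb adverb adverb; determiner noun adverb noun adverb adverb adverb adverb; determiner adverb noun noun adverb adverb adverb adverb.
Count = 4.

4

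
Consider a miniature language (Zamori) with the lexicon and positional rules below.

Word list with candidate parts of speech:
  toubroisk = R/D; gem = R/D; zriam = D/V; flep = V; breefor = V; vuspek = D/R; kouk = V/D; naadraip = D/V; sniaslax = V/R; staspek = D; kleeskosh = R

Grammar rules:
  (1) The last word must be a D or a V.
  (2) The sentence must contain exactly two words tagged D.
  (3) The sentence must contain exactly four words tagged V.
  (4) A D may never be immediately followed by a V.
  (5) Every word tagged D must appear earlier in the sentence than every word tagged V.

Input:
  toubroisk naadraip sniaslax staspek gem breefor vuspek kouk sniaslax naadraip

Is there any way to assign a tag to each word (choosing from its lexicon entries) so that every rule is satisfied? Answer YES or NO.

YES

Candidates per position — 1:toubroisk {R,D}; 2:naadraip {D,V}; 3:sniaslax {V,R}; 4:staspek {D}; 5:gem {R,D}; 6:breefor {V}; 7:vuspek {D,R}; 8:kouk {V,D}; 9:sniaslax {V,R}; 10:naadraip {D,V}.
One satisfying assignment: R D R D R V R V V V.
Check: rule 1 satisfied; rule 2 satisfied; rule 3 satisfied; rule 4 satisfied; rule 5 satisfied.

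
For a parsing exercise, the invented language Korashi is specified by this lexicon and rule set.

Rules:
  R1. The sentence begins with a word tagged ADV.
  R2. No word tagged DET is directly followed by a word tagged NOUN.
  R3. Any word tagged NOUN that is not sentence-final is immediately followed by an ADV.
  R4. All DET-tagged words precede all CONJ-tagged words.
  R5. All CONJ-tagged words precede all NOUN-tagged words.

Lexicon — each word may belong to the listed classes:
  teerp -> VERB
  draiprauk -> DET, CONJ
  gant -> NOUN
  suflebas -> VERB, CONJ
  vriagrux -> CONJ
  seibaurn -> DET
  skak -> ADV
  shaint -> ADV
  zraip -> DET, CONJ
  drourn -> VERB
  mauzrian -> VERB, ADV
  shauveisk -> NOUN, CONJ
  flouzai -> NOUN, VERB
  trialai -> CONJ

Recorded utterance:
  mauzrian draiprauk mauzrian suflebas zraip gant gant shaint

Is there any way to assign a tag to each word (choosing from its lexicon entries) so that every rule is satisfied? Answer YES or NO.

Candidates per position — 1:mauzrian {VERB,ADV}; 2:draiprauk {DET,CONJ}; 3:mauzrian {VERB,ADV}; 4:suflebas {VERB,CONJ}; 5:zraip {DET,CONJ}; 6:gant {NOUN}; 7:gant {NOUN}; 8:shaint {ADV}.
Rule 3 cannot be satisfied by any choice of tags from the lexicon.
So there is no consistent tagging.

NO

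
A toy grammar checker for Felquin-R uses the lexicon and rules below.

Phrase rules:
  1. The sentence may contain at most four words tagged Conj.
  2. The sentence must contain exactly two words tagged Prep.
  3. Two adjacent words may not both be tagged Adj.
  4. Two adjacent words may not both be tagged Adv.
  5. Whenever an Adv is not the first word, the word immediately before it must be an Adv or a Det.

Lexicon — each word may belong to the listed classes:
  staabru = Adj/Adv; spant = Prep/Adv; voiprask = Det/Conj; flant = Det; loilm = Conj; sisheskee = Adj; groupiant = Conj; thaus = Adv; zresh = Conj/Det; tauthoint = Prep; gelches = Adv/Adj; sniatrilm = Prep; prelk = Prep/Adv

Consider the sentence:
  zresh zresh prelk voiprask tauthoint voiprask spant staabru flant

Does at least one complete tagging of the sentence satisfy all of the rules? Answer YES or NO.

YES

Candidates per position — 1:zresh {Conj,Det}; 2:zresh {Conj,Det}; 3:prelk {Prep,Adv}; 4:voiprask {Det,Conj}; 5:tauthoint {Prep}; 6:voiprask {Det,Conj}; 7:spant {Prep,Adv}; 8:staabru {Adj,Adv}; 9:flant {Det}.
One satisfying assignment: Conj Conj Prep Conj Prep Det Adv Adj Det.
Verifying each rule — rule 1 ok; rule 2 ok; rule 3 ok; rule 4 ok; rule 5 ok.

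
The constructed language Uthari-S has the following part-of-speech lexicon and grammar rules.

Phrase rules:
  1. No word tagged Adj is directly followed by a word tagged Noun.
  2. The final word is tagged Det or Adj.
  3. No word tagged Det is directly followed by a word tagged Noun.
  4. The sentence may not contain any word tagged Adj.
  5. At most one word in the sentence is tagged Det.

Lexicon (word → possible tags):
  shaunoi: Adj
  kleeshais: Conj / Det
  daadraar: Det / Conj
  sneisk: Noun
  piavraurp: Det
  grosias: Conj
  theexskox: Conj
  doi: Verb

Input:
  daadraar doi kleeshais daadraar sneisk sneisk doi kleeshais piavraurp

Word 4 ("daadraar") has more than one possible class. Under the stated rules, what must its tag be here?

Conj

Candidates per position — 1:daadraar {Det,Conj}; 2:doi {Verb}; 3:kleeshais {Conj,Det}; 4:daadraar {Det,Conj}; 5:sneisk {Noun}; 6:sneisk {Noun}; 7:doi {Verb}; 8:kleeshais {Conj,Det}; 9:piavraurp {Det}.
If word 1 were Det, no tagging could satisfy rule 5; so word 1 is Conj.
If word 3 were Det, no tagging could satisfy rule 5; so word 3 is Conj.
If word 4 were Det, no tagging could satisfy rule 3; so word 4 is Conj.
If word 8 were Det, no tagging could satisfy rule 5; so word 8 is Conj.
The unique satisfying tagging is: Conj Verb Conj Conj Noun Noun Verb Conj Det.
Verifying each rule — rule 1 ✓; rule 2 ✓; rule 3 ✓; rule 4 ✓; rule 5 ✓.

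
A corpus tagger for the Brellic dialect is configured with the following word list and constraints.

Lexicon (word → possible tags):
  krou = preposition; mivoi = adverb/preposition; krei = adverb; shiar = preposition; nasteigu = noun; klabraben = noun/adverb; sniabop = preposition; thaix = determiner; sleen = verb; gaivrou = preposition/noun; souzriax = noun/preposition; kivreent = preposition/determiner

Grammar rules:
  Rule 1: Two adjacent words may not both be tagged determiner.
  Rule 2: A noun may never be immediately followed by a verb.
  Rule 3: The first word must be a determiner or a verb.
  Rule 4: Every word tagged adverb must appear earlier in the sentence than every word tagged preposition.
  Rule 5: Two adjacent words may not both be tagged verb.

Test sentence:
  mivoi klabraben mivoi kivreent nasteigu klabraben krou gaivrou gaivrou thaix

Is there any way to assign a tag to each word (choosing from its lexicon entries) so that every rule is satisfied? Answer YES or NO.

NO

Candidates per position — 1:mivoi {adverb,preposition}; 2:klabraben {noun,adverb}; 3:mivoi {adverb,preposition}; 4:kivreent {preposition,determiner}; 5:nasteigu {noun}; 6:klabraben {noun,adverb}; 7:krou {preposition}; 8:gaivrou {preposition,noun}; 9:gaivrou {preposition,noun}; 10:thaix {determiner}.
Rule 3 cannot be satisfied by any choice of tags from the lexicon.
So there is no consistent tagging.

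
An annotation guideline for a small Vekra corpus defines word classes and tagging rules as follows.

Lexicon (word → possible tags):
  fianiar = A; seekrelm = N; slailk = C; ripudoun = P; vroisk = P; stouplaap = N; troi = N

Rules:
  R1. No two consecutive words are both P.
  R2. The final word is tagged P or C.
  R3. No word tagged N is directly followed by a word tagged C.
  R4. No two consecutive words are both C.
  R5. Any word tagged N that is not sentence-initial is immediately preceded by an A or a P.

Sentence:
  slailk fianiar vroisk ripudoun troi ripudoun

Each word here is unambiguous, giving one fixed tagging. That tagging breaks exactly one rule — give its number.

1

Fixed tagging: C A P P N P.
Applying the rules: R1 fail, R2 pass, R3 pass, R4 pass, R5 pass.
Only rule 1 fails.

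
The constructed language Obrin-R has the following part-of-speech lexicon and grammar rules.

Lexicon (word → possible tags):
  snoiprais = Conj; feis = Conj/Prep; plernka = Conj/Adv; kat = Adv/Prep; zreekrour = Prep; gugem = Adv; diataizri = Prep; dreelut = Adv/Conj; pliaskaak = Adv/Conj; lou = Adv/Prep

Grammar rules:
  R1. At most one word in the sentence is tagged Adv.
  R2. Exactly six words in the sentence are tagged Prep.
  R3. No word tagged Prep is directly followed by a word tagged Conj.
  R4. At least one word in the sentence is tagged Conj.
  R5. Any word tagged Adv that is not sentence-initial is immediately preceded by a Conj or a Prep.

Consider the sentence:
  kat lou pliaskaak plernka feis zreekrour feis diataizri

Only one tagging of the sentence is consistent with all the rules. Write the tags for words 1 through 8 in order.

Prep Prep Adv Conj Prep Prep Prep Prep

Candidates per position — 1:kat {Adv,Prep}; 2:lou {Adv,Prep}; 3:pliaskaak {Adv,Conj}; 4:plernka {Conj,Adv}; 5:feis {Conj,Prep}; 6:zreekrour {Prep}; 7:feis {Conj,Prep}; 8:diataizri {Prep}.
At position 1, choosing Adv makes rule 2 impossible to satisfy; hence Prep.
At position 2, choosing Adv makes rule 2 impossible to satisfy; hence Prep.
At position 3, choosing Conj makes rule 3 impossible to satisfy; hence Adv.
At position 4, choosing Adv makes rule 1 impossible to satisfy; hence Conj.
At position 5, choosing Conj makes rule 2 impossible to satisfy; hence Prep.
At position 7, choosing Conj makes rule 2 impossible to satisfy; hence Prep.
The only consistent sequence is: Prep Prep Adv Conj Prep Prep Prep Prep.
Check: rule 1 holds; rule 2 holds; rule 3 holds; rule 4 holds; rule 5 holds.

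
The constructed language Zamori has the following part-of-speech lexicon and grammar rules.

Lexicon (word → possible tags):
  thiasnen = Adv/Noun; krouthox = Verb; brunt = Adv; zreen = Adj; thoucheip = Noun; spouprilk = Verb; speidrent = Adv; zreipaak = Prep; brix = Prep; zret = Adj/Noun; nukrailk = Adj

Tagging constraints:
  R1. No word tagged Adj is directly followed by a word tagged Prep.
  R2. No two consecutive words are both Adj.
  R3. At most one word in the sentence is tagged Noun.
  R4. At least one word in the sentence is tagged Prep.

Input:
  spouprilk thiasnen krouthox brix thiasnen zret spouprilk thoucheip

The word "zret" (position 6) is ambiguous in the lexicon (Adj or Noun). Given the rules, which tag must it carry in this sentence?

Adj

Candidates per position — 1:spouprilk {Verb}; 2:thiasnen {Adv,Noun}; 3:krouthox {Verb}; 4:brix {Prep}; 5:thiasnen {Adv,Noun}; 6:zret {Adj,Noun}; 7:spouprilk {Verb}; 8:thoucheip {Noun}.
If word 2 were Noun, no tagging could satisfy rule 3; so word 2 is Adv.
If word 5 were Noun, no tagging could satisfy rule 3; so word 5 is Adv.
If word 6 were Noun, no tagging could satisfy rule 3; so word 6 is Adj.
The unique satisfying tagging is: Verb Adv Verb Prep Adv Adj Verb Noun.
Checking: rule 1 ok; rule 2 ok; rule 3 ok; rule 4 ok.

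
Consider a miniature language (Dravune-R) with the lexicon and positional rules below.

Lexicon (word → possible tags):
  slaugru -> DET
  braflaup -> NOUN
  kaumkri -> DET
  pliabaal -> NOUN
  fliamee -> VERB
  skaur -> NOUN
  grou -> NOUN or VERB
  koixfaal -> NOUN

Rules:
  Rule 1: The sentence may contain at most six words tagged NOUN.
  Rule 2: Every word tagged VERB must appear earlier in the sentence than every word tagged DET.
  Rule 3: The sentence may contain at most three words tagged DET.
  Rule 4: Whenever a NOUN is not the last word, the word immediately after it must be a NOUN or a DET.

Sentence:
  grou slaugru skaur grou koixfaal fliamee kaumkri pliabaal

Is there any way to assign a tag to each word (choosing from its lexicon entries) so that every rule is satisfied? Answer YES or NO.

Candidates per position — 1:grou {NOUN,VERB}; 2:slaugru {DET}; 3:skaur {NOUN}; 4:grou {NOUN,VERB}; 5:koixfaal {NOUN}; 6:fliamee {VERB}; 7:kaumkri {DET}; 8:pliabaal {NOUN}.
Rule 2 cannot be satisfied by any choice of tags from the lexicon.
So there is no consistent tagging.

NO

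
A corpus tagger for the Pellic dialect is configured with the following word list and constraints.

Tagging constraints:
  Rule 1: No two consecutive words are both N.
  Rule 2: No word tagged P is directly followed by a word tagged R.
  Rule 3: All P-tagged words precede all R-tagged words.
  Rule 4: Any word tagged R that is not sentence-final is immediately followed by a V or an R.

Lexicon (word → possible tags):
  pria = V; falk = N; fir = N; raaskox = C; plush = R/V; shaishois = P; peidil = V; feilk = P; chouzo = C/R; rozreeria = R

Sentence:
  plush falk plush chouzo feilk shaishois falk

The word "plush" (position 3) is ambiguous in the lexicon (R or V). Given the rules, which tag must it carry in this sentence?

V

Candidates per position — 1:plush {R,V}; 2:falk {N}; 3:plush {R,V}; 4:chouzo {C,R}; 5:feilk {P}; 6:shaishois {P}; 7:falk {N}.
Position 1: R is ruled out by rule 3; that leaves V.
Position 3: R is ruled out by rule 3; that leaves V.
Position 4: R is ruled out by rule 3; that leaves C.
The only consistent sequence is: V N V C P P N.
Rule-by-rule: rule 1 ✓; rule 2 ✓; rule 3 ✓; rule 4 ✓.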